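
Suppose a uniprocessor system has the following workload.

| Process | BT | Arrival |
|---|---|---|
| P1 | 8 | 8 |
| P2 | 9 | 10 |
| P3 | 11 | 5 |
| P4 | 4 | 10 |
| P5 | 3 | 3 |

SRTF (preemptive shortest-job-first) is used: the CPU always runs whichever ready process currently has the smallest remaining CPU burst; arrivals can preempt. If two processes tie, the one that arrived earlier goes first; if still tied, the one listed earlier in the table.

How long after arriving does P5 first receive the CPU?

0

Timeline: | idle 0-3 | P5 3-6 | P3 6-8 | P1 8-10 | P4 10-14 | P1 14-20 | P3 20-29 | P2 29-38 |
Completion: P1=20  P2=38  P3=29  P4=14  P5=6
Turnaround (C−A): P1=12  P2=28  P3=24  P4=4  P5=3
Response(P5) = first start − arrival = 3 − 3 = 0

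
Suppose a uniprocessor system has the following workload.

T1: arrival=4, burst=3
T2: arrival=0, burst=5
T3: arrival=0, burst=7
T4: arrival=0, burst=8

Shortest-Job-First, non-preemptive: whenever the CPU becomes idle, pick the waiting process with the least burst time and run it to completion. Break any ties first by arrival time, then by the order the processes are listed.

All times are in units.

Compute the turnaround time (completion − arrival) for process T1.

Schedule: | T2 0-5 | T1 5-8 | T3 8-15 | T4 15-23 |
Completion: T1=8  T2=5  T3=15  T4=23
Turnaround (C−A): T1=4  T2=5  T3=15  T4=23
Turnaround(T1) = completion − arrival = 8 − 4 = 4

4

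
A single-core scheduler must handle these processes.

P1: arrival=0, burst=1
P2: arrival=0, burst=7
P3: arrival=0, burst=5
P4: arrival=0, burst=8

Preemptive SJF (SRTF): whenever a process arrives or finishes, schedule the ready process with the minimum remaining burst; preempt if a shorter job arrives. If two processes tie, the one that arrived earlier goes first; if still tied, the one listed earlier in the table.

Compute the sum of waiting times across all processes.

20

Timeline: | P1 0-1 | P3 1-6 | P2 6-13 | P4 13-21 |
Completion: P1=1  P2=13  P3=6  P4=21
Waiting = turnaround − burst: P1=0, P2=6, P3=1, P4=13
Total waiting = 0 + 6 + 1 + 13 = 20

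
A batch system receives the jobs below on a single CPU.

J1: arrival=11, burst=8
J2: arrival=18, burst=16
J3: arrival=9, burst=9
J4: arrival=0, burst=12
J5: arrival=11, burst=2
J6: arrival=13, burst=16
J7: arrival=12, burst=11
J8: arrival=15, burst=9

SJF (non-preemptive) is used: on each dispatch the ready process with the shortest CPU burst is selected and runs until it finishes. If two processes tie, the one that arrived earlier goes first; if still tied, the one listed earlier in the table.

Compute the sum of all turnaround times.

231

Schedule: | J4 0-12 | J5 12-14 | J1 14-22 | J3 22-31 | J8 31-40 | J7 40-51 | J6 51-67 | J2 67-83 |
Completion: J1=22  J2=83  J3=31  J4=12  J5=14  J6=67  J7=51  J8=40
Turnaround (C−A): J1=11  J2=65  J3=22  J4=12  J5=3  J6=54  J7=39  J8=25
Turnaround = completion − arrival: J1=11, J2=65, J3=22, J4=12, J5=3, J6=54, J7=39, J8=25
Total turnaround = 11 + 65 + 22 + 12 + 3 + 54 + 39 + 25 = 231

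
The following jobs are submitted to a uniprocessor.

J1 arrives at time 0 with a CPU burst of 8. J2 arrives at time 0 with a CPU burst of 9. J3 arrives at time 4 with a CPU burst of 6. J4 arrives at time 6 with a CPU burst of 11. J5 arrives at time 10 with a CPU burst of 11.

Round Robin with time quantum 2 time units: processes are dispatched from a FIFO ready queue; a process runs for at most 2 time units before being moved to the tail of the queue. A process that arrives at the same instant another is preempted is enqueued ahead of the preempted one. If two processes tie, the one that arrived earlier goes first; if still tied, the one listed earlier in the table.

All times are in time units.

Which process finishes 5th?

J5

Timeline: | J1 0-2 | J2 2-4 | J1 4-6 | J3 6-8 | J2 8-10 | J4 10-12 | J1 12-14 | J3 14-16 | J5 16-18 | J2 18-20 | J4 20-22 | J1 22-24 | J3 24-26 | J5 26-28 | J2 28-30 | J4 30-32 | J5 32-34 | J2 34-35 | J4 35-37 | J5 37-39 | J4 39-41 | J5 41-43 | J4 43-44 | J5 44-45 |
Completion: J1=24  J2=35  J3=26  J4=44  J5=45
Turnaround (C−A): J1=24  J2=35  J3=22  J4=38  J5=35
Finish order: J1 → J3 → J2 → J4 → J5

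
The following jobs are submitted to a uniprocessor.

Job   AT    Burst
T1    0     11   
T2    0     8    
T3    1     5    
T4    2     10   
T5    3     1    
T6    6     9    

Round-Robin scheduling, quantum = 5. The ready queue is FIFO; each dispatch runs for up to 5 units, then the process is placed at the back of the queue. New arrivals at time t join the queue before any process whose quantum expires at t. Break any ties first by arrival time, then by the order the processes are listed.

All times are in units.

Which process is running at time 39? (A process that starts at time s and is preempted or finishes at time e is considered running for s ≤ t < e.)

T1

Timeline: | T1 0-5 | T2 5-10 | T3 10-15 | T4 15-20 | T5 20-21 | T1 21-26 | T6 26-31 | T2 31-34 | T4 34-39 | T1 39-40 | T6 40-44 |
Completion: T1=40  T2=34  T3=15  T4=39  T5=21  T6=44
Turnaround (C−A): T1=40  T2=34  T3=14  T4=37  T5=18  T6=38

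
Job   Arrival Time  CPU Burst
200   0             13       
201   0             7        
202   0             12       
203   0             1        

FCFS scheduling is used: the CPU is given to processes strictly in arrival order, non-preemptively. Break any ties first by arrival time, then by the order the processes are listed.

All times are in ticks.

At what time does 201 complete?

Gantt: | 200 0-13 | 201 13-20 | 202 20-32 | 203 32-33 |
Completion: 200=13  201=20  202=32  203=33

20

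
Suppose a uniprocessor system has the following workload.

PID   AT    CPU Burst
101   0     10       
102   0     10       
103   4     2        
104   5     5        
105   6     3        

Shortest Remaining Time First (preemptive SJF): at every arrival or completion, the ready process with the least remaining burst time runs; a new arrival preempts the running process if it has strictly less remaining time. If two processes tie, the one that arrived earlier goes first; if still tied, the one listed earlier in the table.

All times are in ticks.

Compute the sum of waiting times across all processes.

Timeline: | 101 0-4 | 103 4-6 | 105 6-9 | 104 9-14 | 101 14-20 | 102 20-30 |
Completion: 101=20  102=30  103=6  104=14  105=9
Waiting = turnaround − burst: 101=10, 102=20, 103=0, 104=4, 105=0
Total waiting = 10 + 20 + 0 + 4 + 0 = 34

34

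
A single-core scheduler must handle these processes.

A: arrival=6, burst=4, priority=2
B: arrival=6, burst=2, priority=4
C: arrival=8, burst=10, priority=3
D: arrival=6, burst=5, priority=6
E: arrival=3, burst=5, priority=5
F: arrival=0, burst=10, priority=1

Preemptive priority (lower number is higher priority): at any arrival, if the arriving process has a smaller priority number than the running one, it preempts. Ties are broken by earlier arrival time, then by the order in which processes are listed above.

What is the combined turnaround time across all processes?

Gantt: | F 0-10 | A 10-14 | C 14-24 | B 24-26 | E 26-31 | D 31-36 |
Completion: A=14  B=26  C=24  D=36  E=31  F=10
Turnaround (C−A): A=8  B=20  C=16  D=30  E=28  F=10
Turnaround = completion − arrival: A=8, B=20, C=16, D=30, E=28, F=10
Total turnaround = 8 + 20 + 16 + 30 + 28 + 10 = 112

112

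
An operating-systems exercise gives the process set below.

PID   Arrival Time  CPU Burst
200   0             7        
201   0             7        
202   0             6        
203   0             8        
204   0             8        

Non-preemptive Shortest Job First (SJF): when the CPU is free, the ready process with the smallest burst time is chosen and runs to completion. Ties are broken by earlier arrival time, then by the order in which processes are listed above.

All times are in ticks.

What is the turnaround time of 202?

Timeline: | 202 0-6 | 200 6-13 | 201 13-20 | 203 20-28 | 204 28-36 |
Completion: 200=13  201=20  202=6  203=28  204=36
Turnaround(202) = completion − arrival = 6 − 0 = 6

6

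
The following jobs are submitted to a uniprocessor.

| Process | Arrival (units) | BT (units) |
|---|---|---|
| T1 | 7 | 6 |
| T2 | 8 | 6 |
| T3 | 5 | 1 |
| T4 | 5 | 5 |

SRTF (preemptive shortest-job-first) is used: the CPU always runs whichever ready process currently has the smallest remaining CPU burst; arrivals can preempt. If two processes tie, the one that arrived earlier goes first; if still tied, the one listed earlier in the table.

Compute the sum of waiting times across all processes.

Timeline: | idle 0-5 | T3 5-6 | T4 6-11 | T1 11-17 | T2 17-23 |
Completion: T1=17  T2=23  T3=6  T4=11
Turnaround (C−A): T1=10  T2=15  T3=1  T4=6
Waiting = turnaround − burst: T1=4, T2=9, T3=0, T4=1
Total waiting = 4 + 9 + 0 + 1 = 14

14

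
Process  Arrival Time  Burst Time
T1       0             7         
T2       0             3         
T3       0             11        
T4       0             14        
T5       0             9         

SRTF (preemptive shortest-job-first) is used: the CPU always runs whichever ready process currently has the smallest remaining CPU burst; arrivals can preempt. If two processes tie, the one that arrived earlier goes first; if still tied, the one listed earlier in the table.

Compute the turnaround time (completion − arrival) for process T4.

44

Schedule: | T2 0-3 | T1 3-10 | T5 10-19 | T3 19-30 | T4 30-44 |
Completion: T1=10  T2=3  T3=30  T4=44  T5=19
Turnaround (C−A): T1=10  T2=3  T3=30  T4=44  T5=19
Turnaround(T4) = completion − arrival = 44 − 0 = 44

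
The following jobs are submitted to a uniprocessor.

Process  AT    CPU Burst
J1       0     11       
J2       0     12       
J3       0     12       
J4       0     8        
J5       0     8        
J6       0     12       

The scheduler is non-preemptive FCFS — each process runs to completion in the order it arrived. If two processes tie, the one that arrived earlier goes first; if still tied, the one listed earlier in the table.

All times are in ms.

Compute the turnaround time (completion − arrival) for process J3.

Timeline: | J1 0-11 | J2 11-23 | J3 23-35 | J4 35-43 | J5 43-51 | J6 51-63 |
Completion: J1=11  J2=23  J3=35  J4=43  J5=51  J6=63
Turnaround(J3) = completion − arrival = 35 − 0 = 35

35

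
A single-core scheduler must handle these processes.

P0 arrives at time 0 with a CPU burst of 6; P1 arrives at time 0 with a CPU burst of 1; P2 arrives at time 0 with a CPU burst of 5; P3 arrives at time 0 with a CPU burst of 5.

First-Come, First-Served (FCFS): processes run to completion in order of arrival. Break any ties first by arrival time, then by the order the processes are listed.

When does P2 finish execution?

12

Gantt: | P0 0-6 | P1 6-7 | P2 7-12 | P3 12-17 |
Completion: P0=6  P1=7  P2=12  P3=17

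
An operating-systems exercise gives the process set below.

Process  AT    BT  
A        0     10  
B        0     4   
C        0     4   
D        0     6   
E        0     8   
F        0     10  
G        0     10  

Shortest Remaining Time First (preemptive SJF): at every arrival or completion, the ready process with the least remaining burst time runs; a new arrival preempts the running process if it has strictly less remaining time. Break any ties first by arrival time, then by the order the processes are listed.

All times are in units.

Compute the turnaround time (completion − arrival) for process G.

52

Timeline: | B 0-4 | C 4-8 | D 8-14 | E 14-22 | A 22-32 | F 32-42 | G 42-52 |
Completion: A=32  B=4  C=8  D=14  E=22  F=42  G=52
Turnaround (C−A): A=32  B=4  C=8  D=14  E=22  F=42  G=52
Turnaround(G) = completion − arrival = 52 − 0 = 52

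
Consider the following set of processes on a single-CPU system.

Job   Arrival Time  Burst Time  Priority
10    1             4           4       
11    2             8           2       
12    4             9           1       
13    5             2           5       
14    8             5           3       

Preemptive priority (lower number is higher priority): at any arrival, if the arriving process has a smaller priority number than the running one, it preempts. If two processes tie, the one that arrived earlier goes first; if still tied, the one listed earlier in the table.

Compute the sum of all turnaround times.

92

Timeline: | idle 0-1 | 10 1-2 | 11 2-4 | 12 4-13 | 11 13-19 | 14 19-24 | 10 24-27 | 13 27-29 |
Completion: 10=27  11=19  12=13  13=29  14=24
Turnaround = completion − arrival: 10=26, 11=17, 12=9, 13=24, 14=16
Total turnaround = 26 + 17 + 9 + 24 + 16 = 92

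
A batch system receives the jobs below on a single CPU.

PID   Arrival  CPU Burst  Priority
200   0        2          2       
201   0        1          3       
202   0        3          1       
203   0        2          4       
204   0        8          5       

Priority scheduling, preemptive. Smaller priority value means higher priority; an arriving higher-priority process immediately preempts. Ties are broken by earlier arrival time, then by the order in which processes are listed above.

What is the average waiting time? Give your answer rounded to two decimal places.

4.40

Timeline: | 202 0-3 | 200 3-5 | 201 5-6 | 203 6-8 | 204 8-16 |
Completion: 200=5  201=6  202=3  203=8  204=16
Turnaround (C−A): 200=5  201=6  202=3  203=8  204=16
Waiting times: 200=3, 201=5, 202=0, 203=6, 204=8
Average waiting = (3+5+0+6+8) / 5 = 22/5 = 4.40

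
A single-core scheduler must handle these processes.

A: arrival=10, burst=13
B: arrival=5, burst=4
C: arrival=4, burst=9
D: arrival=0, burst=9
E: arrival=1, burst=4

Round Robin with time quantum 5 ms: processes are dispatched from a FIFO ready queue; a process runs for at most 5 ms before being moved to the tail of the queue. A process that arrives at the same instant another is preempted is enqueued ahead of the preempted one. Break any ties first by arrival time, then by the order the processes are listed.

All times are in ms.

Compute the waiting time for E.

Gantt: | D 0-5 | E 5-9 | C 9-14 | B 14-18 | D 18-22 | A 22-27 | C 27-31 | A 31-39 |
Completion: A=39  B=18  C=31  D=22  E=9
Waiting(E) = turnaround − burst = 8 − 4 = 4

4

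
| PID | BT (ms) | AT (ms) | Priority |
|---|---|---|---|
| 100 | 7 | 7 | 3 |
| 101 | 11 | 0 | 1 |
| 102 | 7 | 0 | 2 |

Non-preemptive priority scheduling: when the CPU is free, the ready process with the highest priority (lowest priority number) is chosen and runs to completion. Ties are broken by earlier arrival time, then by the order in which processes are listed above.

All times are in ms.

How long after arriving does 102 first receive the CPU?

11

Gantt: | 101 0-11 | 102 11-18 | 100 18-25 |
Completion: 100=25  101=11  102=18
Turnaround (C−A): 100=18  101=11  102=18
Response(102) = first start − arrival = 11 − 0 = 11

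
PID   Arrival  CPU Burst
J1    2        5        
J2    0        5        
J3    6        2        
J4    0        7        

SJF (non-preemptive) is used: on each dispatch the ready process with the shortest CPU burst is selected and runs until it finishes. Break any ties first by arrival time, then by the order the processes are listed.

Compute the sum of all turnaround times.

Gantt: | J2 0-5 | J1 5-10 | J3 10-12 | J4 12-19 |
Completion: J1=10  J2=5  J3=12  J4=19
Turnaround (C−A): J1=8  J2=5  J3=6  J4=19
Turnaround = completion − arrival: J1=8, J2=5, J3=6, J4=19
Total turnaround = 8 + 5 + 6 + 19 = 38

38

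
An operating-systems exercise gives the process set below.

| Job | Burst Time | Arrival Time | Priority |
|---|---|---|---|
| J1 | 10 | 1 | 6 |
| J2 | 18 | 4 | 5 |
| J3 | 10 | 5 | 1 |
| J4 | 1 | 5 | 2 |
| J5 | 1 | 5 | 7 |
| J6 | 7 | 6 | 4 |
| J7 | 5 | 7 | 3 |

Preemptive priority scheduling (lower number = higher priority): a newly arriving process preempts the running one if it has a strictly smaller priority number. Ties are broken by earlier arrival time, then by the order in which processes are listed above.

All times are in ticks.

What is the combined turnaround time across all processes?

Gantt: | idle 0-1 | J1 1-4 | J2 4-5 | J3 5-15 | J4 15-16 | J7 16-21 | J6 21-28 | J2 28-45 | J1 45-52 | J5 52-53 |
Completion: J1=52  J2=45  J3=15  J4=16  J5=53  J6=28  J7=21
Turnaround = completion − arrival: J1=51, J2=41, J3=10, J4=11, J5=48, J6=22, J7=14
Total turnaround = 51 + 41 + 10 + 11 + 48 + 22 + 14 = 197

197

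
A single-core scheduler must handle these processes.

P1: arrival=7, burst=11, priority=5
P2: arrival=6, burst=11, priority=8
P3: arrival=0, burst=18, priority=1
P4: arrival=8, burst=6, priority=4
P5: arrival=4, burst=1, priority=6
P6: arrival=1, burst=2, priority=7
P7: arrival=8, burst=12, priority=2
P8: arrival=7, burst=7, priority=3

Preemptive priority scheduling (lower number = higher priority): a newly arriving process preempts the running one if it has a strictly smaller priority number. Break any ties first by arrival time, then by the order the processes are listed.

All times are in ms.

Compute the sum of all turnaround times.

321

Timeline: | P3 0-18 | P7 18-30 | P8 30-37 | P4 37-43 | P1 43-54 | P5 54-55 | P6 55-57 | P2 57-68 |
Completion: P1=54  P2=68  P3=18  P4=43  P5=55  P6=57  P7=30  P8=37
Turnaround = completion − arrival: P1=47, P2=62, P3=18, P4=35, P5=51, P6=56, P7=22, P8=30
Total turnaround = 47 + 62 + 18 + 35 + 51 + 56 + 22 + 30 = 321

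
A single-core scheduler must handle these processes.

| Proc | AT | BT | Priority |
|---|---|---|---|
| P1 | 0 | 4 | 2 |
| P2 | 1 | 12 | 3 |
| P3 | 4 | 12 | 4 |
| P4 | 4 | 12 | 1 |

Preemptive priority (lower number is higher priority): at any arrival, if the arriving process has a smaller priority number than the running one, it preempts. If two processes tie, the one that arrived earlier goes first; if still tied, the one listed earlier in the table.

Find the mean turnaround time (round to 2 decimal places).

Gantt: | P1 0-4 | P4 4-16 | P2 16-28 | P3 28-40 |
Completion: P1=4  P2=28  P3=40  P4=16
Turnaround times: P1=4, P2=27, P3=36, P4=12
Average turnaround = (4+27+36+12) / 4 = 79/4 = 19.75

19.75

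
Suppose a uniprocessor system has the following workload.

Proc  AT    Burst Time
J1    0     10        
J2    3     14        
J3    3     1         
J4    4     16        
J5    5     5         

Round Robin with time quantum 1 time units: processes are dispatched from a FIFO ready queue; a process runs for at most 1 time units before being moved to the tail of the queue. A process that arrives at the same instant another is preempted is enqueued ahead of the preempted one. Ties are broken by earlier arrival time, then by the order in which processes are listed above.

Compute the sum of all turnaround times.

Schedule: | J1 0-3 | J2 3-4 | J3 4-5 | J1 5-6 | J4 6-7 | J2 7-8 | J5 8-9 | J1 9-10 | J4 10-11 | J2 11-12 | J5 12-13 | J1 13-14 | J4 14-15 | J2 15-16 | J5 16-17 | J1 17-18 | J4 18-19 | J2 19-20 | J5 20-21 | J1 21-22 | J4 22-23 | J2 23-24 | J5 24-25 | J1 25-26 | J4 26-27 | J2 27-28 | J1 28-29 | J4 29-30 | J2 30-31 | J4 31-32 | J2 32-33 | J4 33-34 | J2 34-35 | J4 35-36 | J2 36-37 | J4 37-38 | J2 38-39 | J4 39-40 | J2 40-41 | J4 41-42 | J2 42-43 | J4 43-46 |
Completion: J1=29  J2=43  J3=5  J4=46  J5=25
Turnaround = completion − arrival: J1=29, J2=40, J3=2, J4=42, J5=20
Total turnaround = 29 + 40 + 2 + 42 + 20 = 133

133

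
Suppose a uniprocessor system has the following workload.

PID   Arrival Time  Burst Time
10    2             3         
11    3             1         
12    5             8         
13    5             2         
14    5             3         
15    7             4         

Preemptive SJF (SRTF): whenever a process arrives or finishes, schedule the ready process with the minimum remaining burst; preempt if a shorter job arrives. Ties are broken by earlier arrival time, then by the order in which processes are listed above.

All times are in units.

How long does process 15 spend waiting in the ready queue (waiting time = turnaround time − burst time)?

Timeline: | idle 0-2 | 10 2-3 | 11 3-4 | 10 4-6 | 13 6-8 | 14 8-11 | 15 11-15 | 12 15-23 |
Completion: 10=6  11=4  12=23  13=8  14=11  15=15
Turnaround (C−A): 10=4  11=1  12=18  13=3  14=6  15=8
Waiting(15) = turnaround − burst = 8 − 4 = 4

4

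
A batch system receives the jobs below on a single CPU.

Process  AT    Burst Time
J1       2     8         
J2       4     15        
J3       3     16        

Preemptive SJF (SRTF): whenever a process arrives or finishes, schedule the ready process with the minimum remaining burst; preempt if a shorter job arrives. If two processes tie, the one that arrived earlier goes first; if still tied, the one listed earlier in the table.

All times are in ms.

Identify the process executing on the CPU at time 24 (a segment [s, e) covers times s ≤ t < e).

J2

Gantt: | idle 0-2 | J1 2-10 | J2 10-25 | J3 25-41 |
Completion: J1=10  J2=25  J3=41
Turnaround (C−A): J1=8  J2=21  J3=38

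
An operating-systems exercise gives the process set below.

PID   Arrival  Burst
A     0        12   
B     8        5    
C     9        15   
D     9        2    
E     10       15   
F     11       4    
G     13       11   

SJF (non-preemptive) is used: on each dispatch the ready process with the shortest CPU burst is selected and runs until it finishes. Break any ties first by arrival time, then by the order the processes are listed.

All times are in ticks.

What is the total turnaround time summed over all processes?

154

Schedule: | A 0-12 | D 12-14 | F 14-18 | B 18-23 | G 23-34 | C 34-49 | E 49-64 |
Completion: A=12  B=23  C=49  D=14  E=64  F=18  G=34
Turnaround (C−A): A=12  B=15  C=40  D=5  E=54  F=7  G=21
Turnaround = completion − arrival: A=12, B=15, C=40, D=5, E=54, F=7, G=21
Total turnaround = 12 + 15 + 40 + 5 + 54 + 7 + 21 = 154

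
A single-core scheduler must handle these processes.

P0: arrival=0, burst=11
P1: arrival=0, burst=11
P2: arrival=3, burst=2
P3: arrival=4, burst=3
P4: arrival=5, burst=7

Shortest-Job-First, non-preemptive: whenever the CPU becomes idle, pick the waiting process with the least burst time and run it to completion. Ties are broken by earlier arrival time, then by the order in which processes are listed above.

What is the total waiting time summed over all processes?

51

Timeline: | P0 0-11 | P2 11-13 | P3 13-16 | P4 16-23 | P1 23-34 |
Completion: P0=11  P1=34  P2=13  P3=16  P4=23
Turnaround (C−A): P0=11  P1=34  P2=10  P3=12  P4=18
Waiting = turnaround − burst: P0=0, P1=23, P2=8, P3=9, P4=11
Total waiting = 0 + 23 + 8 + 9 + 11 = 51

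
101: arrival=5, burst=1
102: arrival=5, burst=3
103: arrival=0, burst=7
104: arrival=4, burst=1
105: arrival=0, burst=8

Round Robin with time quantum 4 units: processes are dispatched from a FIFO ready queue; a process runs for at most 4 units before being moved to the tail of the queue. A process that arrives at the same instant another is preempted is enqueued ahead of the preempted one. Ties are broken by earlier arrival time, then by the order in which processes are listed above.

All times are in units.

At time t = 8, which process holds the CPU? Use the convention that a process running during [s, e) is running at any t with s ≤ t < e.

104

Schedule: | 103 0-4 | 105 4-8 | 104 8-9 | 103 9-12 | 101 12-13 | 102 13-16 | 105 16-20 |
Completion: 101=13  102=16  103=12  104=9  105=20
Turnaround (C−A): 101=8  102=11  103=12  104=5  105=20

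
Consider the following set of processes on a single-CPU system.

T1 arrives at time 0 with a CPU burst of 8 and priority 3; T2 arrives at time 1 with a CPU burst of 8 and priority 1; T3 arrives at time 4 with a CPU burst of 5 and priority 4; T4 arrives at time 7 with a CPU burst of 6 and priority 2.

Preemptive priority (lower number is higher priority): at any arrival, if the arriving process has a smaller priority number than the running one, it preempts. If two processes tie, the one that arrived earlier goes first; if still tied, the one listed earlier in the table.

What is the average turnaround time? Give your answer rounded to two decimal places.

Timeline: | T1 0-1 | T2 1-9 | T4 9-15 | T1 15-22 | T3 22-27 |
Completion: T1=22  T2=9  T3=27  T4=15
Turnaround (C−A): T1=22  T2=8  T3=23  T4=8
Turnaround times: T1=22, T2=8, T3=23, T4=8
Average turnaround = (22+8+23+8) / 4 = 61/4 = 15.25

15.25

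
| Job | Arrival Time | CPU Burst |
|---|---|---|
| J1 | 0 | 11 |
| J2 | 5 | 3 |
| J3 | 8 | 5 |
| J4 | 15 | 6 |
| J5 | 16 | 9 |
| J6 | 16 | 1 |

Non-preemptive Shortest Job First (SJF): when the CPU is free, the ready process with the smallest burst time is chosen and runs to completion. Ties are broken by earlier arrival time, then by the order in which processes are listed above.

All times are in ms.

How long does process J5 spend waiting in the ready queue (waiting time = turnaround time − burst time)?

10

Gantt: | J1 0-11 | J2 11-14 | J3 14-19 | J6 19-20 | J4 20-26 | J5 26-35 |
Completion: J1=11  J2=14  J3=19  J4=26  J5=35  J6=20
Turnaround (C−A): J1=11  J2=9  J3=11  J4=11  J5=19  J6=4
Waiting(J5) = turnaround − burst = 19 − 9 = 10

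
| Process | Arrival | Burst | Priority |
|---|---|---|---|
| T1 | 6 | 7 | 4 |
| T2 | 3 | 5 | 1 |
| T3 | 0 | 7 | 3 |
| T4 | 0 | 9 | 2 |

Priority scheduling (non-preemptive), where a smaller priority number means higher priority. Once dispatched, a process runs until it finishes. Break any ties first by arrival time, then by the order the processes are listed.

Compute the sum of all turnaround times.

63

Schedule: | T4 0-9 | T2 9-14 | T3 14-21 | T1 21-28 |
Completion: T1=28  T2=14  T3=21  T4=9
Turnaround (C−A): T1=22  T2=11  T3=21  T4=9
Turnaround = completion − arrival: T1=22, T2=11, T3=21, T4=9
Total turnaround = 22 + 11 + 21 + 9 = 63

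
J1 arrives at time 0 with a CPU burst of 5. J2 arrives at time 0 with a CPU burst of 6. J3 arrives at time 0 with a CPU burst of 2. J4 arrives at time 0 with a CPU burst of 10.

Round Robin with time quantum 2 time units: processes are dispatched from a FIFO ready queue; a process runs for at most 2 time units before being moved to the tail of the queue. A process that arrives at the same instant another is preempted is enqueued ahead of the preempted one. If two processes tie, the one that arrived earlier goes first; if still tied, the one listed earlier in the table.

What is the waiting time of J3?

4

Gantt: | J1 0-2 | J2 2-4 | J3 4-6 | J4 6-8 | J1 8-10 | J2 10-12 | J4 12-14 | J1 14-15 | J2 15-17 | J4 17-23 |
Completion: J1=15  J2=17  J3=6  J4=23
Turnaround (C−A): J1=15  J2=17  J3=6  J4=23
Waiting(J3) = turnaround − burst = 6 − 2 = 4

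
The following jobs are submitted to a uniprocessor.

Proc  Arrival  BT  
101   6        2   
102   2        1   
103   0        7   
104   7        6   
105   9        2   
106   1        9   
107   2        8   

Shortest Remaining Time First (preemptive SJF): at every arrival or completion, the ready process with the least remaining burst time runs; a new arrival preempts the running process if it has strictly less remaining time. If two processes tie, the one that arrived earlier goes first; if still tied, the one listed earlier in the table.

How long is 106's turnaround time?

Schedule: | 103 0-2 | 102 2-3 | 103 3-8 | 101 8-10 | 105 10-12 | 104 12-18 | 107 18-26 | 106 26-35 |
Completion: 101=10  102=3  103=8  104=18  105=12  106=35  107=26
Turnaround (C−A): 101=4  102=1  103=8  104=11  105=3  106=34  107=24
Turnaround(106) = completion − arrival = 35 − 1 = 34

34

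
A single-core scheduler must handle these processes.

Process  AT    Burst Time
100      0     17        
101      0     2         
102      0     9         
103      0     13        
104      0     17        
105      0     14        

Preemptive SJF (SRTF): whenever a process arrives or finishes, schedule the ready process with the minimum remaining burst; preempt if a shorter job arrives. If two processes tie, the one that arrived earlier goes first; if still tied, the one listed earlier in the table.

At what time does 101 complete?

2

Schedule: | 101 0-2 | 102 2-11 | 103 11-24 | 105 24-38 | 100 38-55 | 104 55-72 |
Completion: 100=55  101=2  102=11  103=24  104=72  105=38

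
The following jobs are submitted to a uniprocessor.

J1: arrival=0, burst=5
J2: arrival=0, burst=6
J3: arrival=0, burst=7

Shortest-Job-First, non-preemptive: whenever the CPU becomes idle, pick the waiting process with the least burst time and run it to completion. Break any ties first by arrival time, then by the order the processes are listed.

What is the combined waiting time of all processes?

Schedule: | J1 0-5 | J2 5-11 | J3 11-18 |
Completion: J1=5  J2=11  J3=18
Turnaround (C−A): J1=5  J2=11  J3=18
Waiting = turnaround − burst: J1=0, J2=5, J3=11
Total waiting = 0 + 5 + 11 = 16

16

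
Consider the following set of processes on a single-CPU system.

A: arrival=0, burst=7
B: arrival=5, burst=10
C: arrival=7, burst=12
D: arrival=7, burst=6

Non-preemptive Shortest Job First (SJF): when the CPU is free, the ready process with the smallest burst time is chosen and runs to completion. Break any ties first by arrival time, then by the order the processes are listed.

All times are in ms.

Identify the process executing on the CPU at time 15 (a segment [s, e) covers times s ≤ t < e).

Schedule: | A 0-7 | D 7-13 | B 13-23 | C 23-35 |
Completion: A=7  B=23  C=35  D=13

B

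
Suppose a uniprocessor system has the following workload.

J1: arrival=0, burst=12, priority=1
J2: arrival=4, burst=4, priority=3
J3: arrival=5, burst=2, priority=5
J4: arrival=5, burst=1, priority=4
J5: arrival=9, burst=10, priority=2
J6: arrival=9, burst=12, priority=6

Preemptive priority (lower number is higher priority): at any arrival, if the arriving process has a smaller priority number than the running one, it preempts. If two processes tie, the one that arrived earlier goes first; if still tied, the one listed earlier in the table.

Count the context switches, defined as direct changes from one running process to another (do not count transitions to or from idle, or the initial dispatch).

Timeline: | J1 0-12 | J5 12-22 | J2 22-26 | J4 26-27 | J3 27-29 | J6 29-41 |
Completion: J1=12  J2=26  J3=29  J4=27  J5=22  J6=41
Turnaround (C−A): J1=12  J2=22  J3=24  J4=22  J5=13  J6=32

5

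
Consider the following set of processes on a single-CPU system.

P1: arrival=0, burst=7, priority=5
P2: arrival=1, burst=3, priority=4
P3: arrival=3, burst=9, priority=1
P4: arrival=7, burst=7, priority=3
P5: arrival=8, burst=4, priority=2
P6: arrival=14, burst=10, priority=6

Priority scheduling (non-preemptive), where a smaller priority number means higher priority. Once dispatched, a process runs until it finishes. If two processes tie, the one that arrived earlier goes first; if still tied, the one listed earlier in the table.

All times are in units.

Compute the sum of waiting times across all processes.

Gantt: | P1 0-7 | P3 7-16 | P5 16-20 | P4 20-27 | P2 27-30 | P6 30-40 |
Completion: P1=7  P2=30  P3=16  P4=27  P5=20  P6=40
Waiting = turnaround − burst: P1=0, P2=26, P3=4, P4=13, P5=8, P6=16
Total waiting = 0 + 26 + 4 + 13 + 8 + 16 = 67

67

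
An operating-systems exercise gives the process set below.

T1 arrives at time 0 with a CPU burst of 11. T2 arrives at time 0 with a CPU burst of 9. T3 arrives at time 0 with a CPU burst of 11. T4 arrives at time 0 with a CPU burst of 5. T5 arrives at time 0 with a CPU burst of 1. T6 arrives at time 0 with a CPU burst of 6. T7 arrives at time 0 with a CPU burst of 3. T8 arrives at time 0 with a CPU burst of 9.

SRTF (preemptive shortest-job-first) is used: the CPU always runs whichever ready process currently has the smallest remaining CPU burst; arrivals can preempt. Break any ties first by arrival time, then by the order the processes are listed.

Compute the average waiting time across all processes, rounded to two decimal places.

16.25

Schedule: | T5 0-1 | T7 1-4 | T4 4-9 | T6 9-15 | T2 15-24 | T8 24-33 | T1 33-44 | T3 44-55 |
Completion: T1=44  T2=24  T3=55  T4=9  T5=1  T6=15  T7=4  T8=33
Turnaround (C−A): T1=44  T2=24  T3=55  T4=9  T5=1  T6=15  T7=4  T8=33
Waiting times: T1=33, T2=15, T3=44, T4=4, T5=0, T6=9, T7=1, T8=24
Average waiting = (33+15+44+4+0+9+1+24) / 8 = 130/8 = 16.25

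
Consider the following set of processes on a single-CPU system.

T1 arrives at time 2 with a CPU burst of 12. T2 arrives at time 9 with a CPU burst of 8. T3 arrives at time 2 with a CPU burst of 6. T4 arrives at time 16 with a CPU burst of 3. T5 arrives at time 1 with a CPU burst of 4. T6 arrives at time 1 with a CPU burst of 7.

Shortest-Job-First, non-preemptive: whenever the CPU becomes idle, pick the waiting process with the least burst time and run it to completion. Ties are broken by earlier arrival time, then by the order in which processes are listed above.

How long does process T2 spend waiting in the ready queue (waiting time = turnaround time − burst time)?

Gantt: | idle 0-1 | T5 1-5 | T3 5-11 | T6 11-18 | T4 18-21 | T2 21-29 | T1 29-41 |
Completion: T1=41  T2=29  T3=11  T4=21  T5=5  T6=18
Turnaround (C−A): T1=39  T2=20  T3=9  T4=5  T5=4  T6=17
Waiting(T2) = turnaround − burst = 20 − 8 = 12

12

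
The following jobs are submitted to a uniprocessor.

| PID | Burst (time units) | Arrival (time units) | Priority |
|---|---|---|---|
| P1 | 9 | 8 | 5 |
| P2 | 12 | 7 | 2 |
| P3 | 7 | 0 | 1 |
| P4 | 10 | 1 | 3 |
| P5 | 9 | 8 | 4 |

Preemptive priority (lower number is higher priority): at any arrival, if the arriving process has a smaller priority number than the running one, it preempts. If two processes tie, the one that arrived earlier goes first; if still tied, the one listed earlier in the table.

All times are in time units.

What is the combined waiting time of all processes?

69

Schedule: | P3 0-7 | P2 7-19 | P4 19-29 | P5 29-38 | P1 38-47 |
Completion: P1=47  P2=19  P3=7  P4=29  P5=38
Turnaround (C−A): P1=39  P2=12  P3=7  P4=28  P5=30
Waiting = turnaround − burst: P1=30, P2=0, P3=0, P4=18, P5=21
Total waiting = 30 + 0 + 0 + 18 + 21 = 69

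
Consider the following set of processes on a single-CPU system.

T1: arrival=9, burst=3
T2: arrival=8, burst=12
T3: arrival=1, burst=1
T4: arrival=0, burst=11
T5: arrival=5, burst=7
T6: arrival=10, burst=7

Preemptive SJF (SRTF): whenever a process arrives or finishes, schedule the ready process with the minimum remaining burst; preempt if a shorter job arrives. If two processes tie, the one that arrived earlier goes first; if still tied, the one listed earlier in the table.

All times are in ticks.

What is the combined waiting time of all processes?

Gantt: | T4 0-1 | T3 1-2 | T4 2-12 | T1 12-15 | T5 15-22 | T6 22-29 | T2 29-41 |
Completion: T1=15  T2=41  T3=2  T4=12  T5=22  T6=29
Turnaround (C−A): T1=6  T2=33  T3=1  T4=12  T5=17  T6=19
Waiting = turnaround − burst: T1=3, T2=21, T3=0, T4=1, T5=10, T6=12
Total waiting = 3 + 21 + 0 + 1 + 10 + 12 = 47

47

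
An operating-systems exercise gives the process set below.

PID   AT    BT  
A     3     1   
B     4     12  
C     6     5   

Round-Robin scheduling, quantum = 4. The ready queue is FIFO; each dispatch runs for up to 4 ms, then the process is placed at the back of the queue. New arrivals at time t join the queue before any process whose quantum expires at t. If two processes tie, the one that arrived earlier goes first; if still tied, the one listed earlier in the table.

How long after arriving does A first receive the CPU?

Gantt: | idle 0-3 | A 3-4 | B 4-8 | C 8-12 | B 12-16 | C 16-17 | B 17-21 |
Completion: A=4  B=21  C=17
Turnaround (C−A): A=1  B=17  C=11
Response(A) = first start − arrival = 3 − 3 = 0

0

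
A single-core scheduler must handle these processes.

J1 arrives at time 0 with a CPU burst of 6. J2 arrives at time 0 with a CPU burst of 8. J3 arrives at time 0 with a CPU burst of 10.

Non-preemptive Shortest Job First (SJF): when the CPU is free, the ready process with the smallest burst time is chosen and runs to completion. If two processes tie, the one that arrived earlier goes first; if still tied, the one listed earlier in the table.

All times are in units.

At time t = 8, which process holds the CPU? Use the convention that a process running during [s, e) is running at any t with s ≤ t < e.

J2

Timeline: | J1 0-6 | J2 6-14 | J3 14-24 |
Completion: J1=6  J2=14  J3=24
Turnaround (C−A): J1=6  J2=14  J3=24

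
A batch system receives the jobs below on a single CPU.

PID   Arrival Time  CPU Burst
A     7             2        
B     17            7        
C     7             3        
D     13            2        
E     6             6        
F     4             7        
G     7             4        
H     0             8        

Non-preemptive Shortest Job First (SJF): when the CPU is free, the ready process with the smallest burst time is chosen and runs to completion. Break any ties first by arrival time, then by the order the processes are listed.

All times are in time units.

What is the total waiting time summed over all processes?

61

Schedule: | H 0-8 | A 8-10 | C 10-13 | D 13-15 | G 15-19 | E 19-25 | F 25-32 | B 32-39 |
Completion: A=10  B=39  C=13  D=15  E=25  F=32  G=19  H=8
Turnaround (C−A): A=3  B=22  C=6  D=2  E=19  F=28  G=12  H=8
Waiting = turnaround − burst: A=1, B=15, C=3, D=0, E=13, F=21, G=8, H=0
Total waiting = 1 + 15 + 3 + 0 + 13 + 21 + 8 + 0 = 61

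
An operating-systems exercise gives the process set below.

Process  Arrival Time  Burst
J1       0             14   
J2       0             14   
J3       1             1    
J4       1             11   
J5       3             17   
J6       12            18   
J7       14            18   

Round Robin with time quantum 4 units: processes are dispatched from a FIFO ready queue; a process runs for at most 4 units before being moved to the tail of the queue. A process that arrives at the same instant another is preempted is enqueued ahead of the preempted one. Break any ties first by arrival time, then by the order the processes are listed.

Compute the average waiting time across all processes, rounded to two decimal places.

Gantt: | J1 0-4 | J2 4-8 | J3 8-9 | J4 9-13 | J5 13-17 | J1 17-21 | J2 21-25 | J6 25-29 | J4 29-33 | J7 33-37 | J5 37-41 | J1 41-45 | J2 45-49 | J6 49-53 | J4 53-56 | J7 56-60 | J5 60-64 | J1 64-66 | J2 66-68 | J6 68-72 | J7 72-76 | J5 76-80 | J6 80-84 | J7 84-88 | J5 88-89 | J6 89-91 | J7 91-93 |
Completion: J1=66  J2=68  J3=9  J4=56  J5=89  J6=91  J7=93
Turnaround (C−A): J1=66  J2=68  J3=8  J4=55  J5=86  J6=79  J7=79
Waiting times: J1=52, J2=54, J3=7, J4=44, J5=69, J6=61, J7=61
Average waiting = (52+54+7+44+69+61+61) / 7 = 348/7 = 49.71

49.71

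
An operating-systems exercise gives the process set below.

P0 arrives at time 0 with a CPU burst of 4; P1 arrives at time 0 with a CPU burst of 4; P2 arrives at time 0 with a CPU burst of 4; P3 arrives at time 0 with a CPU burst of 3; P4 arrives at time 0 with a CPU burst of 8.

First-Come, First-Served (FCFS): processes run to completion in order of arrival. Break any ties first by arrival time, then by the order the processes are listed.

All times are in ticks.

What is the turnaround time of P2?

Gantt: | P0 0-4 | P1 4-8 | P2 8-12 | P3 12-15 | P4 15-23 |
Completion: P0=4  P1=8  P2=12  P3=15  P4=23
Turnaround (C−A): P0=4  P1=8  P2=12  P3=15  P4=23
Turnaround(P2) = completion − arrival = 12 − 0 = 12

12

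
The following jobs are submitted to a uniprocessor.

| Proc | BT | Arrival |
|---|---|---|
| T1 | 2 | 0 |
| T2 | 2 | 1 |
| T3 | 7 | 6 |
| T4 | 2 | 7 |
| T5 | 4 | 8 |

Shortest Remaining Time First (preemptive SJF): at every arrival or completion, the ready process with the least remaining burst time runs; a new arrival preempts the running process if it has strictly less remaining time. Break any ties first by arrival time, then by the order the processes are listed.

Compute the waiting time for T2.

1

Timeline: | T1 0-2 | T2 2-4 | idle 4-6 | T3 6-7 | T4 7-9 | T5 9-13 | T3 13-19 |
Completion: T1=2  T2=4  T3=19  T4=9  T5=13
Waiting(T2) = turnaround − burst = 3 − 2 = 1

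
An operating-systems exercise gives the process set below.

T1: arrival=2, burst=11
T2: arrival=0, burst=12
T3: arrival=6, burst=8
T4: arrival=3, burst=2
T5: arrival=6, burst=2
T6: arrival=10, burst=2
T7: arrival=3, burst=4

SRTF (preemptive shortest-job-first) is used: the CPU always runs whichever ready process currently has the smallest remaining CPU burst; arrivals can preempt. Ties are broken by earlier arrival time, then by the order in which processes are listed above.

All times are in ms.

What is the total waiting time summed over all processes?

58

Schedule: | T2 0-3 | T4 3-5 | T7 5-6 | T5 6-8 | T7 8-11 | T6 11-13 | T3 13-21 | T2 21-30 | T1 30-41 |
Completion: T1=41  T2=30  T3=21  T4=5  T5=8  T6=13  T7=11
Waiting = turnaround − burst: T1=28, T2=18, T3=7, T4=0, T5=0, T6=1, T7=4
Total waiting = 28 + 18 + 7 + 0 + 0 + 1 + 4 = 58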